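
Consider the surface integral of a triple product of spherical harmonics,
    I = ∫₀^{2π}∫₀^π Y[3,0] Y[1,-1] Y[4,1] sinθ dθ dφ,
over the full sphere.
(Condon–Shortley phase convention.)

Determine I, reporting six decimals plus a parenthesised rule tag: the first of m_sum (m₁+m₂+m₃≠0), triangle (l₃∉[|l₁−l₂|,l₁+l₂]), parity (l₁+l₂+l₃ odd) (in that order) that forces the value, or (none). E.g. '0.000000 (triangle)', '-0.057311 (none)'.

Rules hold: Σm=0, L=8 even, 2≤4≤4.
N = 7·3·9 = 189
Δ = 0!·6!·2!/9! = 1/252
Racah Σ t=0..0: t=0:+1/36 = 1/36
⇒ 3j(3 1 4; 0 0 0)² = 4/63, sgn +1
Racah Σ t=0..0: t=0:+1/72 = 1/72
⇒ 3j(3 1 4; 0 -1 1)² = 5/126, sgn -1
4πI² = N·(3j₀)²·(3jₘ)² = 10/21
I = -1·√(0.47619/4π) = -0.19466390
No selection rule forces the value: the integral is nonzero (none).

-0.194664 (none)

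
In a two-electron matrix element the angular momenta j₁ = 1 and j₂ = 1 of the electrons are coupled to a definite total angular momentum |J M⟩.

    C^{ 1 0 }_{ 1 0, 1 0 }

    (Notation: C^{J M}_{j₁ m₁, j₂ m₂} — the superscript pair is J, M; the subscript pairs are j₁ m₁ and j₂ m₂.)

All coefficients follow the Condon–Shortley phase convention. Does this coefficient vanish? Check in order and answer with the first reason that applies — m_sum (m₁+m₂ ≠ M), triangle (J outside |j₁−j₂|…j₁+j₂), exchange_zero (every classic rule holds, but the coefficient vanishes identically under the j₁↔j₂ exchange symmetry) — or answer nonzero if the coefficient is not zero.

m-sum: m₁+m₂ = 0+0 = 0, M = 0  ✓
triangle: |j₁−j₂| = 0 ≤ J = 1 ≤ j₁+j₂ = 2  ✓
exchange: j₁=j₂ and m₁=m₂, and (−1)^(j₁+j₂−J) = (−1)^1 = −1 forces ⟨j₁m₁;j₂m₂|JM⟩ = −⟨j₂m₂;j₁m₁|JM⟩ = −⟨j₁m₁;j₂m₂|JM⟩ ⇒ the coefficient vanishes identically
Racah sum check: Σ_k collapses to 0 ⇒ CG = 0

exchange_zero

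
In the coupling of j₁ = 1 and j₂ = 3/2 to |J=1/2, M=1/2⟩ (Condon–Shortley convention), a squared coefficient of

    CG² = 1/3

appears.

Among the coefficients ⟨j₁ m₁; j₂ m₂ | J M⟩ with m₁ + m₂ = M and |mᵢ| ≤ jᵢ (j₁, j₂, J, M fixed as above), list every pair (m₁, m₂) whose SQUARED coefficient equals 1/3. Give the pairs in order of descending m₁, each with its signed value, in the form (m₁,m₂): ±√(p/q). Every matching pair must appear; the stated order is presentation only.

(0,1/2): −√(1/3)

Admissible pairs with m₁+m₂ = M = 1/2: (-1,3/2), (0,1/2), (1,-1/2)
  (m₁,m₂)=(1,-1/2): CG² = 1/6, CG = +√(1/6)
  (m₁,m₂)=(0,1/2): CG² = 1/3, CG = −√(1/3)   ← matches the target
  (m₁,m₂)=(-1,3/2): CG² = 1/2, CG = +√(1/2)
Pairs with CG² = 1/3: (0,1/2): −√(1/3)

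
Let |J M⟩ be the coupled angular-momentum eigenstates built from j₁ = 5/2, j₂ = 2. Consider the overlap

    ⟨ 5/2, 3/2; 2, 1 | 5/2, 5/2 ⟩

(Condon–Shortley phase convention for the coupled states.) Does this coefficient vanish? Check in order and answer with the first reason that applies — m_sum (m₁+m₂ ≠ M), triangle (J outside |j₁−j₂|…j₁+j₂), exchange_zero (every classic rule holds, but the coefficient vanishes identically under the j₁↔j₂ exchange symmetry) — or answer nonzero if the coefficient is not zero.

nonzero

m-sum: m₁+m₂ = 3/2+1 = 5/2, M = 5/2  ✓
triangle: |j₁−j₂| = 1/2 ≤ J = 5/2 ≤ j₁+j₂ = 9/2  ✓
exchange: j₁≠j₂ or m₁≠m₂ — the exchange symmetry imposes no constraint here
value check: CG = −√(3/7) = -0.654654 ≠ 0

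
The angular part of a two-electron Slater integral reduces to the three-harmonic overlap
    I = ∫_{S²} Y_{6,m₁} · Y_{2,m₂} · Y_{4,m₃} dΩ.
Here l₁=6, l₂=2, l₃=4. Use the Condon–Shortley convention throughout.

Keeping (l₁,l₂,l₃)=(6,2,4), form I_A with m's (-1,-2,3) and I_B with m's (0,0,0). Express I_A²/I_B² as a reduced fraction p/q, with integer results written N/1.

l's match ⇒ only the (l;m) 3-j factors differ between A and B.
A: triangle coeff Δ(6,2,4) = 1/6435; Σ_t [0,0]: t=0:+1/120960 = 1/120960; (3j)²=1/1287 [(6 2 4; -1 -2 3)], sign=-1
B: triangle coeff Δ(6,2,4) = 1/6435; Σ_t [2,2]: t=2:+1/2304 = 1/2304; (3j)²=5/143 [(6 2 4; 0 0 0)], sign=+1
I_A²/I_B² = (1/1287)/(5/143) = 1/45

1/45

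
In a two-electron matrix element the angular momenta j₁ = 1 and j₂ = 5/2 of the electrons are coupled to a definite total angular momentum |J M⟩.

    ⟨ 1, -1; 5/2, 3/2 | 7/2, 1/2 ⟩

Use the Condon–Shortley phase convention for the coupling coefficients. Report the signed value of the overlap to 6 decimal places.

+0.377964

triangle: 0!×2!×5!/8! = 240/40320
(j±m)!: 0!×2!×4!×1!×4!×3! = 6912
prefactor² = (2J+1)×Δ×N² = 2304/7
  k=0: +1/(0!×0!×2!×4!×0!×1!) = 1/48
Σ = 1/48  ⇒  CG² = 2304/7×(1/48)² = 1/7
CG = +√(1/7) = +0.377964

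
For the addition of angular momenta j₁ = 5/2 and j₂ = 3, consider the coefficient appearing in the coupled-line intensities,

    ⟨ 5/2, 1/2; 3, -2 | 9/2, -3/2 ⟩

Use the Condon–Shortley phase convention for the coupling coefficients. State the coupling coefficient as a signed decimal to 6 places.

+√(169/462) = +0.604815

triangle: 1!×4!×5!/11! = 2880/39916800
(j±m)!: 3!×2!×1!×5!×3!×6! = 6220800
prefactor² = (2J+1)×Δ×N² = 345600/77
  k=0: +1/(0!×1!×2!×1!×2!×4!) = 1/96
  k=1: −1/(1!×0!×1!×0!×3!×5!) = -1/720
Σ = 13/1440  ⇒  CG² = 345600/77×(13/1440)² = 169/462
CG = +√(169/462) = +0.604815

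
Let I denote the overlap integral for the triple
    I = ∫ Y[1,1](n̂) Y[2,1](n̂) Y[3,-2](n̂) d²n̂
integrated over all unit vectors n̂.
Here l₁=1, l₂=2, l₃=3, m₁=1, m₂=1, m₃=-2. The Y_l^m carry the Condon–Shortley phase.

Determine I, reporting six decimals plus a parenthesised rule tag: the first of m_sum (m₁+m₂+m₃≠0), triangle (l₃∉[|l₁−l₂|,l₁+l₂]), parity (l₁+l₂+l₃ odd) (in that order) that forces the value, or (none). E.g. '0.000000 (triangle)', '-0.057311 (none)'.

0.261169 (none)

Checks pass: Σm=0; 6 even; l₃=3∈[1,3].
(2·1+1)(2·2+1)(2·3+1) = 105
Δ: 0! 2! 4! / 7! → 1/105
sum: t=0:+1/4 = 1/4
3j²(1 2 3; 0 0 0) = Δ·Π!·Σ² = 3/35  (sign -1)
sum: t=0:+1/12 = 1/12
3j²(1 2 3; 1 1 -2) = Δ·Π!·Σ² = 2/21  (sign -1)
combine: 4πI² = 105·3/35·2/21 = 6/7
take √, sign +1: I = 0.26116903
No selection rule forces the value: the integral is nonzero (none).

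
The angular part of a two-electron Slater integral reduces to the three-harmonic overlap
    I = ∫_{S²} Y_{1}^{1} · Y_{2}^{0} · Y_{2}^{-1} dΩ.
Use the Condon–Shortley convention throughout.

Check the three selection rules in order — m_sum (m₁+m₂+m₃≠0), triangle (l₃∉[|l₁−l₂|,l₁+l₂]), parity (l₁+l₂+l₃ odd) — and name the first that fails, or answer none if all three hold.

Σmᵢ = 0  ✓
l₃∈[|l₁−l₂|,l₁+l₂]=[1,3], have l₃=2  ✓
Σlᵢ = 5 ⇒ odd  ✗

parity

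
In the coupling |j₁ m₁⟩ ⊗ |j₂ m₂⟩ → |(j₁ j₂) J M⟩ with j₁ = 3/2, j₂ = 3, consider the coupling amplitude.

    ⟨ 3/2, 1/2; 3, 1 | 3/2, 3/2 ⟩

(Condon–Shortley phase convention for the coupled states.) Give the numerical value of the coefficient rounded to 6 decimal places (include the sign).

−√(4/35) ≈ -0.338062

j₁+j₂−J=3  J+j₁−j₂=0  J−j₁+j₂=3  j₁+j₂+J+1=7
(j₁±m₁, j₂±m₂, J±M) = (2,1,4,2,3,0)
P² = 576/35
sum k=1..1:
  [1] −1/12 = -1/12
S = -1/12
C² = P²·S² = 4/35 ; C = -0.338062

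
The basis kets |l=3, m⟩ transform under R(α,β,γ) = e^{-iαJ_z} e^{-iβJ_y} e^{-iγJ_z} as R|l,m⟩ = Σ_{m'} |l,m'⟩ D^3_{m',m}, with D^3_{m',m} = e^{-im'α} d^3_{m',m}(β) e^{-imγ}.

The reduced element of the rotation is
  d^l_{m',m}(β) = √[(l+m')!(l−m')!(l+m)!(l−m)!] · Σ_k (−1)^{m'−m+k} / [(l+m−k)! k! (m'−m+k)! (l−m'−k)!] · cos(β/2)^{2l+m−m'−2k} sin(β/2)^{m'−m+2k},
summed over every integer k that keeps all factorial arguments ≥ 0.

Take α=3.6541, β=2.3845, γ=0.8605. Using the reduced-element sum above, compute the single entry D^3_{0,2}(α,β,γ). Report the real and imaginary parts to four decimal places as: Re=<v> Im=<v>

First d^3_{0,2}(β=2.3845), then the phase factors e^{-i(0)α} and e^{-i(2)γ}:
With c≡cos(β/2)=0.369570 and s≡sin(β/2)=0.929203, N=[6·6·120·1]^{1/2}=65.726707
Admissible k: 2..3 (factorial args all ≥0)
  k=2: (−1)^0·65.7267/(12)·0.3696^4·0.9292^2 = +0.088220
  k=3: (−1)^1·65.7267/(12)·0.3696^2·0.9292^4 = -0.557695
d^3_{0,2}(2.3845) = +0.088220 -0.557695 = -0.469474
D = (+1.000000+0.000000i)·(-0.469474)·(-0.149640-0.988741i) = +0.070252+0.464188i

Re=0.0703 Im=0.4642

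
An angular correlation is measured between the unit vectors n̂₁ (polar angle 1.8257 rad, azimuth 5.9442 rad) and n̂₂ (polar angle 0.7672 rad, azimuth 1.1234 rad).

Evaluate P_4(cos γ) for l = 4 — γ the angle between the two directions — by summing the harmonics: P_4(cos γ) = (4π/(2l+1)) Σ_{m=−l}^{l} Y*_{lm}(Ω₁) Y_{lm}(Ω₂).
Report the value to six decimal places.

0.331193

Expand P_4 via completeness: Σ_{m} conj(Y_{4,m}) at Ω₁ times Y_{4,m} at Ω₂ —
  term(m=-4) = (0.036174, 0.016750)   from Y*(Ω₁)=(0.082734, -0.379126), Y(Ω₂)=(-0.022297, 0.100279)
  term(m=-3) = (0.027537, -0.081662)   from Y*(Ω₁)=(-0.150421, 0.243242), Y(Ω₂)=(-0.293492, 0.068288)
  term(m=-2) = (0.071890, 0.015836)   from Y*(Ω₁)=(-0.135391, 0.109032), Y(Ω₂)=(-0.264954, -0.330337)
  term(m=-1) = (0.004732, -0.043481)   from Y*(Ω₁)=(0.278146, -0.098073), Y(Ω₂)=(0.064157, -0.133703)
  term(m=+0) = (-0.043466, 0.000000)   from Y*(Ω₁)=(0.130546, -0.000000), Y(Ω₂)=(-0.332954, 0.000000)
  term(m=+1) = (0.004732, 0.043481)   from Y*(Ω₁)=(-0.278146, -0.098073), Y(Ω₂)=(-0.064157, -0.133703)
  term(m=+2) = (0.071890, -0.015836)   from Y*(Ω₁)=(-0.135391, -0.109032), Y(Ω₂)=(-0.264954, 0.330337)
  term(m=+3) = (0.027537, 0.081662)   from Y*(Ω₁)=(0.150421, 0.243242), Y(Ω₂)=(0.293492, 0.068288)
  term(m=+4) = (0.036174, -0.016750)   from Y*(Ω₁)=(0.082734, 0.379126), Y(Ω₂)=(-0.022297, -0.100279)
Σ over m = (0.237200, 0.000000); ×(4π/9) → (0.331193, 0.000000). Real part: 0.331193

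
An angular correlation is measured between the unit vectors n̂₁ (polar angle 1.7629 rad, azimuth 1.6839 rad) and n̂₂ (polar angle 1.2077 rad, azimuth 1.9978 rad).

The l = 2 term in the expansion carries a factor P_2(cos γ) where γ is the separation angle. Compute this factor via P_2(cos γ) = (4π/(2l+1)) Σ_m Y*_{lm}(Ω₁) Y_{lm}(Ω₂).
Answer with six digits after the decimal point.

Summing Y*_{l m}(θ₁,φ₁)·Y_{l m}(θ₂,φ₂) over m ∈ [−2, 2]; prefactor 4π/(2·2+1) = 2.513274:
  term(m=-2) = (0.101677, -0.073792)   from Y*(Ω₁)=(-0.362712, -0.083477), Y(Ω₂)=(-0.221757, 0.254483)
  term(m=-1) = (-0.035322, 0.011467)   from Y*(Ω₁)=(0.016341, -0.143860), Y(Ω₂)=(-0.106227, -0.233466)
  term(m=+0) = (0.055067, 0.000000)   from Y*(Ω₁)=(-0.280902, -0.000000), Y(Ω₂)=(-0.196035, 0.000000)
  term(m=+1) = (-0.035322, -0.011467)   from Y*(Ω₁)=(-0.016341, -0.143860), Y(Ω₂)=(0.106227, -0.233466)
  term(m=+2) = (0.101677, 0.073792)   from Y*(Ω₁)=(-0.362712, 0.083477), Y(Ω₂)=(-0.221757, -0.254483)
Accumulated sum (0.187777, 0.000000); after 4π/(2l+1) scaling, (0.471935, 0.000000) ⇒ P_2 = 0.471935

0.471935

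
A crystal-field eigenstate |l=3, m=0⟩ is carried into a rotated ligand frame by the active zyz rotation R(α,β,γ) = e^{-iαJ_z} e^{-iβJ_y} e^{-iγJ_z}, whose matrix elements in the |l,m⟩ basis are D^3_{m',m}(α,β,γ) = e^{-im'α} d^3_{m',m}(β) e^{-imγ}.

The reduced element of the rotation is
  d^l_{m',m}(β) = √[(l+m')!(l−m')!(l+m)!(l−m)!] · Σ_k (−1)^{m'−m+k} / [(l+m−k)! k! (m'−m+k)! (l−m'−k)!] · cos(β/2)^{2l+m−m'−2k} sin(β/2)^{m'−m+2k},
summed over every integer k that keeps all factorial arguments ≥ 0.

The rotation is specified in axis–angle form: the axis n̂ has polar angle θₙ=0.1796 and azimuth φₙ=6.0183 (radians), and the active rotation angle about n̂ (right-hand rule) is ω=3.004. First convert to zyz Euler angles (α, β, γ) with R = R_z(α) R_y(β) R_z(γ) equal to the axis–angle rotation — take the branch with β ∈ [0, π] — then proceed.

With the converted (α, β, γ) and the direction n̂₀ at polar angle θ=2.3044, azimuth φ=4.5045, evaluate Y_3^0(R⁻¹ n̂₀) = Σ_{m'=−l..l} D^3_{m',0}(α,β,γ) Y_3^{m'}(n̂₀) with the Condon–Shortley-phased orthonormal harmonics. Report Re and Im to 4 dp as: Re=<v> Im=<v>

Re=0.2739 Im=0.0000

Axis–angle → zyz. n̂ = (sinθₙcosφₙ, sinθₙsinφₙ, cosθₙ) = (+0.172406, -0.046767, +0.983915), ω = 3.0040.
R = I cosω + sinω [n̂]ₓ + (1−cosω) n̂n̂ᵀ gives
  R = [-0.931383, -0.151002, +0.331247; +0.118903, -0.986195, -0.115241; +0.344076, -0.067947, +0.936480]
β = atan2(√(R₁₃²+R₂₃²), R₃₃) = 0.358341; α = atan2(R₂₃, R₁₃) mod 2π = 5.948383; γ = atan2(R₃₂, −R₃₁) mod 2π = 3.336561
Need the full column D^3_{m',0} for m'=−3..3 at α=5.9484, β=0.3583, γ=3.3366.
cos(β/2)=0.983992, sin(β/2)=0.178213
d^3_{-3,0}: single k=3 term ⇒ +0.024116;  D = +0.012941-0.020350i
d^3_{-2,0}: k∈[2..3] ⇒ +0.163083 -0.005349 = +0.157733;  D = +0.123673-0.097901i
d^3_{-1,0}: k∈[1..3] ⇒ +0.569493 -0.056041 +0.000613 = +0.514065;  D = +0.485521-0.168913i
d^3_{0,0}: k∈[0..3] ⇒ +0.907714 -0.267972 +0.008790 -0.000032 = +0.648500;  D = +0.648500+0.000000i
d^3_{1,0}: k∈[0..2] ⇒ -0.569493 +0.056041 -0.000613 = -0.514065;  D = -0.485521-0.168913i
d^3_{2,0}: k∈[0..1] ⇒ +0.163083 -0.005349 = +0.157733;  D = +0.123673+0.097901i
d^3_{3,0}: single k=0 term ⇒ -0.024116;  D = -0.012941-0.020350i
Y_3^{m'}(θ=2.3044,φ=4.5045) and Σ D·Y over m':
  (+0.0129-0.0204i)·(+0.0999-0.1388i)  (+0.1237-0.0979i)·(+0.3454+0.1525i)  (+0.4855-0.1689i)·(-0.0615+0.2916i)  (+0.6485+0.0000i)·(+0.1895+0.0000i)  (-0.4855-0.1689i)·(+0.0615+0.2916i)  (+0.1237+0.0979i)·(+0.3454-0.1525i)  (-0.0129-0.0204i)·(-0.0999-0.1388i)
Y_3^0(R⁻¹ n̂) = +0.273899-0.000000i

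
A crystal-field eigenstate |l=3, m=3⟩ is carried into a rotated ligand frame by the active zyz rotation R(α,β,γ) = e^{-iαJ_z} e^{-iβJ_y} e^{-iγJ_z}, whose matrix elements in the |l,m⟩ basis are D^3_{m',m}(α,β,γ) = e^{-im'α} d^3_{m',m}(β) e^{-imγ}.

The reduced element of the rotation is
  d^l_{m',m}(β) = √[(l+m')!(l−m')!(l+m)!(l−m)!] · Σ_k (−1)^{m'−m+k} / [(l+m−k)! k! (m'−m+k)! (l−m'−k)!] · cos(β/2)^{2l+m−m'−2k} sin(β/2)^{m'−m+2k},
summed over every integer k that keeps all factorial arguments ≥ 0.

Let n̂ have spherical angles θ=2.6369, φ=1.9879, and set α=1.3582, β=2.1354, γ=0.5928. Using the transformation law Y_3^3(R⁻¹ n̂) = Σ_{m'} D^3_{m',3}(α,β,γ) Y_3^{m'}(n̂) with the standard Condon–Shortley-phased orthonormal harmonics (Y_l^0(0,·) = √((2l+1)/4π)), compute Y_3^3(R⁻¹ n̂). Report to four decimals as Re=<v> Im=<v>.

Re=-0.0869 Im=0.0269

Need the full column D^3_{m',3} for m'=−3..3 at α=1.3582, β=2.1354, γ=0.5928.
cos(β/2)=0.482141, sin(β/2)=0.876094
d^3_{-3,3}: single k=6 term ⇒ +0.452172;  D = -0.299988+0.338330i
d^3_{-2,3}: single k=5 term ⇒ +0.609540;  D = +0.360483+0.491519i
d^3_{-1,3}: single k=4 term ⇒ +0.530390;  D = +0.484250-0.216369i
d^3_{0,3}: single k=3 term ⇒ +0.337045;  D = -0.069470-0.329808i
d^3_{1,3}: single k=2 term ⇒ +0.160635;  D = -0.160633-0.000802i
d^3_{2,3}: single k=1 term ⇒ +0.055911;  D = -0.012070+0.054592i
d^3_{3,3}: single k=0 term ⇒ +0.012562;  D = +0.011417+0.005239i
Y_3^{m'}(θ=2.6369,φ=1.9879) and Σ D·Y over m':
  (-0.3000+0.3383i)·(+0.0448+0.0148i)  (+0.3605+0.4915i)·(+0.1405-0.1549i)  (+0.4843-0.2164i)·(-0.1792-0.4045i)  (-0.0695-0.3298i)·(-0.2714+0.0000i)  (-0.1606-0.0008i)·(+0.1792-0.4045i)  (-0.0121+0.0546i)·(+0.1405+0.1549i)  (+0.0114+0.0052i)·(-0.0448+0.0148i)
Y_3^3(R⁻¹ n̂) = -0.086943+0.026913i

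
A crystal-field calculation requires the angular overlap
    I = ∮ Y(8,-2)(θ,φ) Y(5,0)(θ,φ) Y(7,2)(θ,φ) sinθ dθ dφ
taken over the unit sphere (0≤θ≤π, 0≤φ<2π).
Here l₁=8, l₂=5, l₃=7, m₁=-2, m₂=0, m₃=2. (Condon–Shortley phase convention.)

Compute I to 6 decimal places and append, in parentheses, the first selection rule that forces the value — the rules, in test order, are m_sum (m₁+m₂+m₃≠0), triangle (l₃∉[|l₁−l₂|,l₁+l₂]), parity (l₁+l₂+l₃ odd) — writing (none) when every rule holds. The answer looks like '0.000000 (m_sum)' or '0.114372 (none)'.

m-sum 0 ✓  L=20 even ✓  3≤7≤13 ✓
Π(2lᵢ+1) = 17×11×15 = 2805
triangle coeff Δ(8,5,7) = 1/814773960
Σ_t [1,5]: t=1:−1/87091200 t=2:+1/4976640 t=3:−1/2073600 t=4:+1/4976640 t=5:−1/87091200 = -1/9676800
(3j)²=360/46189 [(8 5 7; 0 0 0)], sign=+1
Σ_t [1,5]: t=1:−1/1045094400 t=2:+1/23224320 t=3:−1/4354560 t=4:+1/4976640 t=5:−1/41472000 = -1/93312000
(3j)²=32/138567 [(8 5 7; -2 0 2)], sign=+1
⇒ 4πI² = 57600/11408683
I = (+1)√(57600/11408683/(4π)) = 0.02004419
No selection rule forces the value: the integral is nonzero (none).

0.020044 (none)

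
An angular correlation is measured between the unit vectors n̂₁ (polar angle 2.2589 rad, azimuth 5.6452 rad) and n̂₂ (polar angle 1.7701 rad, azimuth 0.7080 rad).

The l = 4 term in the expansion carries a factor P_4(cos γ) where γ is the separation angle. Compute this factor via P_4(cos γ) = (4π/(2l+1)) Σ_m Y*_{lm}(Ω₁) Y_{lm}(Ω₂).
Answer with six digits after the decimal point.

Summing Y*_{l m}(θ₁,φ₁)·Y_{l m}(θ₂,φ₂) over m ∈ [−4, 4]; prefactor 4π/(2·4+1) = 1.396263:
  [-4]  conj(Y_{4,-4})(Ω₁) = -0.13095 - 0.08761j ; Y_{4,-4}(Ω₂) = -0.38910 - 0.12446j ; Δ = 0.04005 + 0.05039j
  [-3]  conj(Y_{4,-3})(Ω₁) = 0.12327 + 0.34502j ; Y_{4,-3}(Ω₂) = 0.12263 + 0.19858j ; Δ = -0.05340 + 0.06679j
  [-2]  conj(Y_{4,-2})(Ω₁) = 0.10575 - 0.34822j ; Y_{4,-2}(Ω₂) = -0.03596 + 0.23043j ; Δ = 0.07644 + 0.03689j
  [-1]  conj(Y_{4,-1})(Ω₁) = 0.03296 - 0.02443j ; Y_{4,-1}(Ω₂) = 0.19010 - 0.16274j ; Δ = 0.00229 - 0.01001j
  [+0]  conj(Y_{4,0})(Ω₁) = -0.36033 + 0.00000j ; Y_{4,0}(Ω₂) = 0.19865 + 0.00000j ; Δ = -0.07158 + 0.00000j
  [+1]  conj(Y_{4,1})(Ω₁) = -0.03296 - 0.02443j ; Y_{4,1}(Ω₂) = -0.19010 - 0.16274j ; Δ = 0.00229 + 0.01001j
  [+2]  conj(Y_{4,2})(Ω₁) = 0.10575 + 0.34822j ; Y_{4,2}(Ω₂) = -0.03596 - 0.23043j ; Δ = 0.07644 - 0.03689j
  [+3]  conj(Y_{4,3})(Ω₁) = -0.12327 + 0.34502j ; Y_{4,3}(Ω₂) = -0.12263 + 0.19858j ; Δ = -0.05340 - 0.06679j
  [+4]  conj(Y_{4,4})(Ω₁) = -0.13095 + 0.08761j ; Y_{4,4}(Ω₂) = -0.38910 + 0.12446j ; Δ = 0.04005 - 0.05039j
Total Σ_m = 0.05918 + 0.00000j. Multiply by 1.396263: 0.08263 + 0.00000j. P_4(cos γ) = 0.082628

0.082628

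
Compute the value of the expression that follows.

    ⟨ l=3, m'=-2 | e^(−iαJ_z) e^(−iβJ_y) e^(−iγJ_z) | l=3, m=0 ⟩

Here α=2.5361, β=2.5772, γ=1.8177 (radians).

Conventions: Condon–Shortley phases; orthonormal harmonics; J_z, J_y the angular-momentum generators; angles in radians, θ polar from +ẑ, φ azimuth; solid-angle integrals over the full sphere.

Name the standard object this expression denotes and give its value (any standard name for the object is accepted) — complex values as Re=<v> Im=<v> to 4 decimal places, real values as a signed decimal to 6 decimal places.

Wigner D-matrix element, Re=-0.1166 Im=0.3098

This is a Wigner D-matrix element — the rotation-matrix element ⟨l m'| R(α,β,γ) |l m⟩ in the angular-momentum basis.
Split into d^3_{-2,0}(β=2.5772) × two z-phases.
c=cos(2.577200/2)=0.278466, s=sin(2.577200/2)=0.960446; N=√[1·120·6·6]=65.726707
k: max(0,(0)−(-2))=2 … min(3+(0),3−(-2))=3
  k=2: (−1)^0·65.7267/(12)·0.2785^4·0.9604^2 = +0.030380
  k=3: (−1)^1·65.7267/(12)·0.2785^2·0.9604^4 = -0.361407
d^3_{-2,0}(2.5772) = +0.030380 -0.361407 = -0.331026
Attach z-rotation phases: D = e^{-i(-2)(2.5361)}·(-0.331026)·e^{-i(0)(1.8177)} = -0.116554+0.309829i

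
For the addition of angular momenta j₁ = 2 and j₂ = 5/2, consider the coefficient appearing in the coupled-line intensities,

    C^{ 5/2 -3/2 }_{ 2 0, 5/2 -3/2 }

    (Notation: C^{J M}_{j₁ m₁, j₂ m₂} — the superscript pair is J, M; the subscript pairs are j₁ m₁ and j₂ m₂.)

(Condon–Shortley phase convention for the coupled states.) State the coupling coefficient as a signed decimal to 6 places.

−√(1/70) ≈ -0.119523

√[6·2!2!3!/8! · 2!2!1!4!1!4!] = √(288/35)
  +(−1)^0/∏(0,2,2,1,0,2)! = 1/8  (running 1/8)
  +(−1)^1/∏(1,1,1,0,1,3)! = -1/6  (running -1/24)
⟨..|..⟩ = √(288/35)·(-1/24) = -0.119523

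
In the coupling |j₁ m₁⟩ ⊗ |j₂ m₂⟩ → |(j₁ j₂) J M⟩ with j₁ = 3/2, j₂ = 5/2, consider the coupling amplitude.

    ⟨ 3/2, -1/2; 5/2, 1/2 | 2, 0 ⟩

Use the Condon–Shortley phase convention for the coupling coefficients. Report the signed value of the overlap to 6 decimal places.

-0.267261

j₁+j₂−J=2  J+j₁−j₂=1  J−j₁+j₂=3  j₁+j₂+J+1=7
(j₁±m₁, j₂±m₂, J±M) = (1,2,3,2,2,2)
P² = 8/7
sum k=1..2:
  [1] −1/2 = -1/2
  [2] +1/4 = 1/4
S = -1/4
C² = P²·S² = 1/14 ; C = -0.267261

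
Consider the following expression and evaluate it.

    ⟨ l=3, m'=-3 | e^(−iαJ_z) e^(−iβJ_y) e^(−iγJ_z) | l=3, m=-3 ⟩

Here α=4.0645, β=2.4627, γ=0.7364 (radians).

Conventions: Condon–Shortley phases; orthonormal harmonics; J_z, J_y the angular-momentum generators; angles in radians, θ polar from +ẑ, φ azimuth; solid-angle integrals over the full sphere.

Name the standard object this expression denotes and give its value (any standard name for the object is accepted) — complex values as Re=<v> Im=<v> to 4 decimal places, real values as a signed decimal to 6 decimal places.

This is a Wigner D-matrix element — the rotation-matrix element ⟨l m'| R(α,β,γ) |l m⟩ in the angular-momentum basis.
First d^3_{-3,-3}(β=2.4627), then the phase factors e^{-i(-3)α} and e^{-i(-3)γ}:
Half-angle: c=0.332965, s=0.942939. N=√(1·720·1·720)=720.000000
k: max(0,(-3)−(-3))=0 … min(3+(-3),3−(-3))=0
  k=0: (−1)^0·720.0000/(720)·0.3330^6·0.9429^0 = +0.001363
d^3_{-3,-3}(2.4627) = +0.001363
Phases: e^{-i·(-3)·4.0645}=+0.931285-0.364290i, e^{-i·(-3)·0.7364}=-0.595914+0.803048i ⇒ D=-0.000358+0.001315i

Wigner D-matrix element, Re=-0.0004 Im=0.0013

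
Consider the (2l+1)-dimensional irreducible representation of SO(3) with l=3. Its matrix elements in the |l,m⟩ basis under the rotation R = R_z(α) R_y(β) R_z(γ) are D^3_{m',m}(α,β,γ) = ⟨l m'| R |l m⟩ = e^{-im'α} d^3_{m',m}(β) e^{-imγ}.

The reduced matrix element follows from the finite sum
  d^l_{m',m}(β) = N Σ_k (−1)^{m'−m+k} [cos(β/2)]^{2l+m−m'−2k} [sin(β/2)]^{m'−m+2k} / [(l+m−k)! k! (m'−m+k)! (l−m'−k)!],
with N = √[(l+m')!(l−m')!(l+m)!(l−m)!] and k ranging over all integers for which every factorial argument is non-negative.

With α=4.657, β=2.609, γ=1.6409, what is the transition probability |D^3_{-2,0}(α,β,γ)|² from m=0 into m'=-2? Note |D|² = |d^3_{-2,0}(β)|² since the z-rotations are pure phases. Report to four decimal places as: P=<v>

P=0.0925

D^3_{-2,0}(4.6570,2.6090,1.6409) = e^{-i·-2·4.6570}·d^3_{-2,0}(2.6090)·e^{-i·0·1.6409}. Compute d first:
With c≡cos(β/2)=0.263160 and s≡sin(β/2)=0.964752, N=[1·120·6·6]^{1/2}=65.726707
Admissible k: 2..3 (factorial args all ≥0)
  k=2: (−1)^0·65.7267/(12)·0.2632^4·0.9648^2 = +0.024450
  k=3: (−1)^1·65.7267/(12)·0.2632^2·0.9648^4 = -0.328597
d^3_{-2,0}(2.6090) = +0.024450 -0.328597 = -0.304148
|D^3_{-2,0}|² = |d^3_{-2,0}(β)|² = (-0.304148)² = 0.092506 (the z-rotation phases have unit modulus)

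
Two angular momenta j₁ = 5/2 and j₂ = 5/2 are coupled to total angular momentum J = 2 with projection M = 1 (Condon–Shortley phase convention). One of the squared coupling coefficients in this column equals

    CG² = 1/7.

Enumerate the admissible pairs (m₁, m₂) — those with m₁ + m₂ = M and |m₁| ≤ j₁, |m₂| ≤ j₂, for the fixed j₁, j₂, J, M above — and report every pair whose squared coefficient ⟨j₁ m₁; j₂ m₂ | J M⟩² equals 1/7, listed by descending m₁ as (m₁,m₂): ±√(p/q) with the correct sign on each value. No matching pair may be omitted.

(3/2,-1/2): −√(1/7); (-1/2,3/2): +√(1/7)

Admissible pairs with m₁+m₂ = M = 1: (-3/2,5/2), (-1/2,3/2), (1/2,1/2), (3/2,-1/2), (5/2,-3/2)
  (m₁,m₂)=(5/2,-3/2): CG² = 5/14, CG = +√(5/14)
  (m₁,m₂)=(3/2,-1/2): CG² = 1/7, CG = −√(1/7)   ← matches the target
  (m₁,m₂)=(1/2,1/2): CG² = 0/1, CG = 0
  (m₁,m₂)=(-1/2,3/2): CG² = 1/7, CG = +√(1/7)   ← matches the target
  (m₁,m₂)=(-3/2,5/2): CG² = 5/14, CG = −√(5/14)
Pairs with CG² = 1/7: (3/2,-1/2): −√(1/7); (-1/2,3/2): +√(1/7)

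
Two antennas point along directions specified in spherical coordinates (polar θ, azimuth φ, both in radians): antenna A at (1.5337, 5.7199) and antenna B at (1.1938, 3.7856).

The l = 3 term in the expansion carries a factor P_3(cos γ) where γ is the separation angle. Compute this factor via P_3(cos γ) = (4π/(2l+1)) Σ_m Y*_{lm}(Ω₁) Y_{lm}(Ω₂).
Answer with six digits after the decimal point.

Term-by-term m-sum for l=3 (normalisation 4π/7 = 1.795196):
  term(m=-3) = 0.12383 - 0.06451j   from Y*(Ω₁)=-0.04946 - 0.41342j, Y(Ω₂)=0.11852 + 0.31371j
  term(m=-2) = -0.00920 - 0.00818j   from Y*(Ω₁)=0.01627 - 0.03418j, Y(Ω₂)=0.09075 - 0.31232j
  term(m=-1) = -0.01105 + 0.02904j   from Y*(Ω₁)=-0.27118 + 0.17126j, Y(Ω₂)=0.07747 - 0.05817j
  term(m=+0) = 0.01322 + 0.00000j   from Y*(Ω₁)=-0.04143 + 0.00000j, Y(Ω₂)=-0.31905 + 0.00000j
  term(m=+1) = -0.01105 - 0.02904j   from Y*(Ω₁)=0.27118 + 0.17126j, Y(Ω₂)=-0.07747 - 0.05817j
  term(m=+2) = -0.00920 + 0.00818j   from Y*(Ω₁)=0.01627 + 0.03418j, Y(Ω₂)=0.09075 + 0.31232j
  term(m=+3) = 0.12383 + 0.06451j   from Y*(Ω₁)=0.04946 - 0.41342j, Y(Ω₂)=-0.11852 + 0.31371j
Σ over m = 0.22039 + 0.00000j; ×(4π/7) → 0.39564 + 0.00000j. Real part: 0.395640

0.395640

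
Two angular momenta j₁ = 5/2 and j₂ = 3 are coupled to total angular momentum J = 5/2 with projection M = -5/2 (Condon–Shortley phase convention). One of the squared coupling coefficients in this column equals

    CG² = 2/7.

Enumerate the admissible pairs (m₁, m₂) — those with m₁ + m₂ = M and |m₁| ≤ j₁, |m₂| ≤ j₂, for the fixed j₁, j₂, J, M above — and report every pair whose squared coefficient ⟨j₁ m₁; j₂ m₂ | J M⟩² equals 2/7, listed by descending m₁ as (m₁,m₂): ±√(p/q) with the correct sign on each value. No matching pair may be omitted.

(-3/2,-1): +√(2/7)

Admissible pairs with m₁+m₂ = M = -5/2: (-5/2,0), (-3/2,-1), (-1/2,-2), (1/2,-3)
  (m₁,m₂)=(1/2,-3): CG² = 5/21, CG = +√(5/21)
  (m₁,m₂)=(-1/2,-2): CG² = 5/14, CG = −√(5/14)
  (m₁,m₂)=(-3/2,-1): CG² = 2/7, CG = +√(2/7)   ← matches the target
  (m₁,m₂)=(-5/2,0): CG² = 5/42, CG = −√(5/42)
Pairs with CG² = 2/7: (-3/2,-1): +√(2/7)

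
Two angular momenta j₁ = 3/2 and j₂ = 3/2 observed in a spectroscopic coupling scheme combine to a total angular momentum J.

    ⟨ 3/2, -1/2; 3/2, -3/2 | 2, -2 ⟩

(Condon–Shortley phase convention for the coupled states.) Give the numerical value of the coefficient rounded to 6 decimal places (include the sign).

+0.707107

j₁+j₂−J=1  J+j₁−j₂=2  J−j₁+j₂=2  j₁+j₂+J+1=6
(j₁±m₁, j₂±m₂, J±M) = (1,2,0,3,0,4)
P² = 8
sum k=0..0:
  [0] +1/4 = 1/4
S = 1/4
C² = P²·S² = 1/2 ; C = +0.707107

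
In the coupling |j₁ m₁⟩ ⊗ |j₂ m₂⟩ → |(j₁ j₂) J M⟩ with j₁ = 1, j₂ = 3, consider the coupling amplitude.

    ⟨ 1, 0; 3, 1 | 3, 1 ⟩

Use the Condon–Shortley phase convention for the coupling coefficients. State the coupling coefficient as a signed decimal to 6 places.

-0.288675

√[7·1!1!5!/8! · 1!1!4!2!4!2!] = √(48)
  +(−1)^0/∏(0,1,1,4,0,1)! = 1/24  (running 1/24)
  +(−1)^1/∏(1,0,0,3,1,2)! = -1/12  (running -1/24)
⟨..|..⟩ = √(48)·(-1/24) = -0.288675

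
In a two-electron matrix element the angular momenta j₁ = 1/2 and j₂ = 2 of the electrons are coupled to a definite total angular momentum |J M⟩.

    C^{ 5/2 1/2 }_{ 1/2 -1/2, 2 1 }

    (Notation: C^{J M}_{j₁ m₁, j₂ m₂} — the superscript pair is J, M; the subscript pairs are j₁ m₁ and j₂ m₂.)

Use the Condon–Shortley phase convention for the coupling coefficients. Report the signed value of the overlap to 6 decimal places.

+0.632456  (= +√(2/5))

j₁+j₂−J=0  J+j₁−j₂=1  J−j₁+j₂=4  j₁+j₂+J+1=6
(j₁±m₁, j₂±m₂, J±M) = (0,1,3,1,3,2)
P² = 72/5
sum k=0..0:
  [0] +1/6 = 1/6
S = 1/6
C² = P²·S² = 2/5 ; C = +0.632456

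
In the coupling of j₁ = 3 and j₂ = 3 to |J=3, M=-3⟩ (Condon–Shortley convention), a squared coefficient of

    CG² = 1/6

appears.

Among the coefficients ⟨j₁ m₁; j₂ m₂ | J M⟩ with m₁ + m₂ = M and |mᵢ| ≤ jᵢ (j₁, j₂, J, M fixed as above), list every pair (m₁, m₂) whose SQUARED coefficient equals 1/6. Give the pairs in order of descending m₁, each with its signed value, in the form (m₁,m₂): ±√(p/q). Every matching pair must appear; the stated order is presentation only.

Admissible pairs with m₁+m₂ = M = -3: (-3,0), (-2,-1), (-1,-2), (0,-3)
  (m₁,m₂)=(0,-3): CG² = 1/6, CG = +√(1/6)   ← matches the target
  (m₁,m₂)=(-1,-2): CG² = 1/3, CG = −√(1/3)
  (m₁,m₂)=(-2,-1): CG² = 1/3, CG = +√(1/3)
  (m₁,m₂)=(-3,0): CG² = 1/6, CG = −√(1/6)   ← matches the target
Pairs with CG² = 1/6: (0,-3): +√(1/6); (-3,0): −√(1/6)

(0,-3): +√(1/6); (-3,0): −√(1/6)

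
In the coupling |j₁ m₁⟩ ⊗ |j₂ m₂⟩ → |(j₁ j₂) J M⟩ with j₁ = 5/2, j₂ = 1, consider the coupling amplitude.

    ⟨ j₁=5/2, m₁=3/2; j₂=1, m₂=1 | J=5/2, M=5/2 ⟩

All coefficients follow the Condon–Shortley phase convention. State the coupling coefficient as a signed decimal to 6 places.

−√(2/7) ≈ -0.534522

triangle: 1!·4!·1!/7! = 24/5040
(j±m)!: 4!·1!·2!·0!·5!·0! = 5760
prefactor² = (2J+1)·Δ·N² = 1152/7
  k=1: −1/(1!·0!·0!·1!·4!·0!) = -1/24
Σ = -1/24  ⇒  CG² = 1152/7·(-1/24)² = 2/7
CG = −√(2/7) = -0.534522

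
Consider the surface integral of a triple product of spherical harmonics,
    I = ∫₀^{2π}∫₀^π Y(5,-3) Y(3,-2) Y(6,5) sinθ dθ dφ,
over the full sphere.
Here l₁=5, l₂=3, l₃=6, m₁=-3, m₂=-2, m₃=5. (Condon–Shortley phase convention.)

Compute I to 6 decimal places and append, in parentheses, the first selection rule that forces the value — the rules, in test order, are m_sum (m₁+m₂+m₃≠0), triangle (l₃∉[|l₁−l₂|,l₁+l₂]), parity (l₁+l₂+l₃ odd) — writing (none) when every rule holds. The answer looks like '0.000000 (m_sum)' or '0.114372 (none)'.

Rules hold: Σm=0, L=14 even, 2≤6≤8.
N = 11·7·13 = 1001
Δ = 2!·8!·4!/15! = 1/675675
Racah Σ t=0..2: t=0:+1/8640 t=1:−1/2304 t=2:+1/8640 = -7/34560
⇒ 3j(5 3 6; 0 0 0)² = 7/429, sgn -1
Racah Σ t=0..1: t=0:+1/483840 t=1:−1/120960 = -1/161280
⇒ 3j(5 3 6; -3 -2 5)² = 2/91, sgn +1
4πI² = N·(3j₀)²·(3jₘ)² = 14/39
I = -1·√(0.358974/4π) = -0.16901560
No selection rule forces the value: the integral is nonzero (none).

-0.169016 (none)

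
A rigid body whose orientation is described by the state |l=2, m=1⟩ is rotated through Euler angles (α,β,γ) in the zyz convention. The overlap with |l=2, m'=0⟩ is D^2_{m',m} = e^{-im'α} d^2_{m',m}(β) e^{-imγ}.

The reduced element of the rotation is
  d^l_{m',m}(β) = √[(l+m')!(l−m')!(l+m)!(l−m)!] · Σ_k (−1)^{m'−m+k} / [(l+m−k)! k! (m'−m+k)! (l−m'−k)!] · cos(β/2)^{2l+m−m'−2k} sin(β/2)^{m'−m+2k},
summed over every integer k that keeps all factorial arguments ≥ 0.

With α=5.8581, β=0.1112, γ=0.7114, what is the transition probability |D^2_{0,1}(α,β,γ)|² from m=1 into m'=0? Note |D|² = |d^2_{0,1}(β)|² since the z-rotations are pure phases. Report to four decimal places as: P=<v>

D^2_{0,1}(5.8581,0.1112,0.7114) = e^{-i·0·5.8581}·d^2_{0,1}(0.1112)·e^{-i·1·0.7114}. Compute d first:
Half-angle: c=0.998455, s=0.055571. N=√(2·2·6·1)=4.898979
Admissible k: 1..2 (factorial args all ≥0)
  k=1: (−1)^0·4.8990/(2)·0.9985^3·0.0556^1 = +0.135491
  k=2: (−1)^1·4.8990/(2)·0.9985^1·0.0556^3 = -0.000420
d^2_{0,1}(0.1112) = +0.135491 -0.000420 = +0.135072
|D^2_{0,1}|² = |d^2_{0,1}(β)|² = (+0.135072)² = 0.018244 (the z-rotation phases have unit modulus)

P=0.0182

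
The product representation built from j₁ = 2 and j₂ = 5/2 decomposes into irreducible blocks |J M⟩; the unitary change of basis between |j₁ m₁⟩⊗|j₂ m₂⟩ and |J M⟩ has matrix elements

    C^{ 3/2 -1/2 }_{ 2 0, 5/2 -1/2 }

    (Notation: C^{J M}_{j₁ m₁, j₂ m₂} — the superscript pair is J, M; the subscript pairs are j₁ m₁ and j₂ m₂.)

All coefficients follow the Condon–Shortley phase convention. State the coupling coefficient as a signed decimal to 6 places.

-0.239046

triangle: 3!×1!×2!/7! = 12/5040
(j±m)!: 2!×2!×2!×3!×1!×2! = 96
prefactor² = (2J+1)×Δ×N² = 32/35
  k=1: −1/(1!×2!×1!×1!×0!×1!) = -1/2
  k=2: +1/(2!×1!×0!×0!×1!×2!) = 1/4
Σ = -1/4  ⇒  CG² = 32/35×(-1/4)² = 2/35
CG = −√(2/35) = -0.239046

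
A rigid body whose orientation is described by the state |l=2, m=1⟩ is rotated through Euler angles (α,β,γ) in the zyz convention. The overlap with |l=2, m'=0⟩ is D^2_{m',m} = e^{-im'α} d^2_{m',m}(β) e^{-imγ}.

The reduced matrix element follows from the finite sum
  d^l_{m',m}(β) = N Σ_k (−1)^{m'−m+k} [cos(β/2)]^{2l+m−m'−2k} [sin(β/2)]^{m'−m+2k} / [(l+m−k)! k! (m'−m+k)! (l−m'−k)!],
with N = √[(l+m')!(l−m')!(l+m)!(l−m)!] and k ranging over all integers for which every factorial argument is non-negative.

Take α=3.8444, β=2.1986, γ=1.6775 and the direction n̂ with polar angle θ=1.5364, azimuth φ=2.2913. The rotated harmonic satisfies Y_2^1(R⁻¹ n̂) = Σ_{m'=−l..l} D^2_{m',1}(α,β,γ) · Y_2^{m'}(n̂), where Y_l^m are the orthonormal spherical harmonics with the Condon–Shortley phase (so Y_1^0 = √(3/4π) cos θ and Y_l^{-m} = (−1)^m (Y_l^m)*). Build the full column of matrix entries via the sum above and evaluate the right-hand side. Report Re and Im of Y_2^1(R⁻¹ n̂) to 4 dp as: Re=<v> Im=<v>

Need the full column D^2_{m',1} for m'=−2..2 at α=3.8444, β=2.1986, γ=1.6775.
cos(β/2)=0.454220, sin(β/2)=0.890890
d^2_{-2,1}: single k=3 term ⇒ +0.642344;  D = +0.618749-0.172500i
d^2_{-1,1}: k∈[2..3] ⇒ +0.491249 -0.629935 = -0.138686;  D = +0.077862-0.114767i
d^2_{0,1}: k∈[1..2] ⇒ +0.204502 -0.786708 = -0.582206;  D = +0.062006+0.578894i
d^2_{1,1}: k∈[0..1] ⇒ +0.042566 -0.491249 = -0.448682;  D = -0.324824-0.309525i
d^2_{2,1}: single k=0 term ⇒ -0.166975;  D = +0.166690+0.009759i
Y_2^{m'}(θ=1.5364,φ=2.2913) and Σ D·Y over m':
  (+0.6187-0.1725i)·(-0.0499+0.3826i)  (+0.0779-0.1148i)·(-0.0175-0.0200i)  (+0.0620+0.5789i)·(-0.3143+0.0000i)  (-0.3248-0.3095i)·(+0.0175-0.0200i)  (+0.1667+0.0098i)·(-0.0499-0.3826i)
Y_2^1(R⁻¹ n̂) = -0.004500+0.000657i

Re=-0.0045 Im=0.0007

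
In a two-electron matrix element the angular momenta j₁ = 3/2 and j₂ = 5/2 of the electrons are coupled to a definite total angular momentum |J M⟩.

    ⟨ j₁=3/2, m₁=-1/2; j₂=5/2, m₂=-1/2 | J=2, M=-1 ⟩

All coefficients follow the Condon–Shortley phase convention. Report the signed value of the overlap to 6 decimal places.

-0.545545  (= −√(25/84))

√[5·2!1!3!/7! · 1!2!2!3!1!3!] = √(12/7)
  +(−1)^1/∏(1,1,1,1,0,2)! = -1/2  (running -1/2)
  +(−1)^2/∏(2,0,0,0,1,3)! = 1/12  (running -5/12)
⟨..|..⟩ = √(12/7)·(-5/12) = -0.545545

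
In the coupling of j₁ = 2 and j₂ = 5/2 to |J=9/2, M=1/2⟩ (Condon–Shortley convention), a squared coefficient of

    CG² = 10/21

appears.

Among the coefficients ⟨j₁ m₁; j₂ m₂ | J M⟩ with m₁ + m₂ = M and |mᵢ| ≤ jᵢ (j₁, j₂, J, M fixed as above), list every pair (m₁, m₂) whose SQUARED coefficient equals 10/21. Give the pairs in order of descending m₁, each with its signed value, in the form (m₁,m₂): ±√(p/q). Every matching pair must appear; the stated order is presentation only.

(0,1/2): +√(10/21)

Admissible pairs with m₁+m₂ = M = 1/2: (-2,5/2), (-1,3/2), (0,1/2), (1,-1/2), (2,-3/2)
  (m₁,m₂)=(2,-3/2): CG² = 5/126, CG = +√(5/126)
  (m₁,m₂)=(1,-1/2): CG² = 20/63, CG = +√(20/63)
  (m₁,m₂)=(0,1/2): CG² = 10/21, CG = +√(10/21)   ← matches the target
  (m₁,m₂)=(-1,3/2): CG² = 10/63, CG = +√(10/63)
  (m₁,m₂)=(-2,5/2): CG² = 1/126, CG = +√(1/126)
Pairs with CG² = 10/21: (0,1/2): +√(10/21)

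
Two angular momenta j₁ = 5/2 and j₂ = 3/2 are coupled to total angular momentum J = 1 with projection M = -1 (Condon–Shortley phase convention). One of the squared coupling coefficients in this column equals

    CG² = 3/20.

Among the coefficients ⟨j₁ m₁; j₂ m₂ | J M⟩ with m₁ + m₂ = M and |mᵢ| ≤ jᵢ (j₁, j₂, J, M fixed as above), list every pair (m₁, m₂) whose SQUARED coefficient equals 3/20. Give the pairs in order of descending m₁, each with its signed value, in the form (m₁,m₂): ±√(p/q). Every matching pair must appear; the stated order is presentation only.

Admissible pairs with m₁+m₂ = M = -1: (-5/2,3/2), (-3/2,1/2), (-1/2,-1/2), (1/2,-3/2)
  (m₁,m₂)=(1/2,-3/2): CG² = 1/20, CG = +√(1/20)
  (m₁,m₂)=(-1/2,-1/2): CG² = 3/20, CG = −√(3/20)   ← matches the target
  (m₁,m₂)=(-3/2,1/2): CG² = 3/10, CG = +√(3/10)
  (m₁,m₂)=(-5/2,3/2): CG² = 1/2, CG = −√(1/2)
Pairs with CG² = 3/20: (-1/2,-1/2): −√(3/20)

(-1/2,-1/2): −√(3/20)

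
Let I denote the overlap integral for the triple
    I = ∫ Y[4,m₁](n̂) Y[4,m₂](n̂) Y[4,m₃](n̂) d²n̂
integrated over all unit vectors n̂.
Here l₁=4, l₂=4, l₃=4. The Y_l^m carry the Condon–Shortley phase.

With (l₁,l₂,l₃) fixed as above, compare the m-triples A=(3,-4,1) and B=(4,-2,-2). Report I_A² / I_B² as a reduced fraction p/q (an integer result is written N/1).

7/9

l's match ⇒ only the (l;m) 3-j factors differ between A and B.
A: triangle coeff Δ(4,4,4) = 1/450450; Σ_t [0,0]: t=0:+1/3456 = 1/3456; (3j)²=35/1287 [(4 4 4; 3 -4 1)], sign=-1
B: triangle coeff Δ(4,4,4) = 1/450450; Σ_t [0,0]: t=0:+1/2304 = 1/2304; (3j)²=5/143 [(4 4 4; 4 -2 -2)], sign=+1
I_A²/I_B² = (35/1287)/(5/143) = 7/9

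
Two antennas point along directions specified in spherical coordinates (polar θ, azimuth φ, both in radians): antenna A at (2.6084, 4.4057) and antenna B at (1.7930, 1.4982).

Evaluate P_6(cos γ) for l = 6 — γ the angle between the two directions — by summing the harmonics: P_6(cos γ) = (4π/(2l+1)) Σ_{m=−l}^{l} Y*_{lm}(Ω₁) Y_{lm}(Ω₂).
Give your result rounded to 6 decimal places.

0.113849

Addition theorem: P_6(cos γ) = (4π/13) Σ_m Y*_{lm}(Ω₁) Y_{lm}(Ω₂), m = −6…6:
  m=-6: (0.00222 + 0.00803j) × (-0.37721 - 0.17555j) = 0.00057 - 0.00342j  (running Σ = 0.00057 - 0.00342j)
  m=-5: (0.04886 + 0.00183j) × (-0.11562 + 0.30442j) = -0.00620 + 0.01466j  (running Σ = -0.00563 + 0.01124j)
  m=-4: (0.05750 - 0.16047j) × (-0.14413 - 0.04307j) = -0.01520 + 0.02065j  (running Σ = -0.02083 + 0.03190j)
  m=-3: (-0.30232 - 0.23018j) × (-0.07098 + 0.32074j) = 0.09528 - 0.08063j  (running Σ = 0.07445 - 0.04873j)
  m=-2: (-0.39919 + 0.28101j) × (-0.06244 - 0.00913j) = 0.02749 - 0.01390j  (running Σ = 0.10194 - 0.06263j)
  m=-1: (0.04910 + 0.15505j) × (-0.02326 + 0.31981j) = -0.05073 + 0.01210j  (running Σ = 0.05121 - 0.05054j)
  m=0: (-0.39137 + 0.00000j) × (-0.03922 + 0.00000j) = 0.01535 + 0.00000j  (running Σ = 0.06656 - 0.05054j)
  m=1: (-0.04910 + 0.15505j) × (0.02326 + 0.31981j) = -0.05073 - 0.01210j  (running Σ = 0.01583 - 0.06263j)
  m=2: (-0.39919 - 0.28101j) × (-0.06244 + 0.00913j) = 0.02749 + 0.01390j  (running Σ = 0.04332 - 0.04873j)
  m=3: (0.30232 - 0.23018j) × (0.07098 + 0.32074j) = 0.09528 + 0.08063j  (running Σ = 0.13861 + 0.03190j)
  m=4: (0.05750 + 0.16047j) × (-0.14413 + 0.04307j) = -0.01520 - 0.02065j  (running Σ = 0.12341 + 0.01124j)
  m=5: (-0.04886 + 0.00183j) × (0.11562 + 0.30442j) = -0.00620 - 0.01466j  (running Σ = 0.11720 - 0.00342j)
  m=6: (0.00222 - 0.00803j) × (-0.37721 + 0.17555j) = 0.00057 + 0.00342j  (running Σ = 0.11778 - 0.00000j)
Total Σ_m = 0.11778 - 0.00000j. Multiply by 0.966644: 0.11385 - 0.00000j. P_6(cos γ) = 0.113849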